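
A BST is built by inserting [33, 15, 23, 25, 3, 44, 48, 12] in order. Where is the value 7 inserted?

Starting tree (level order): [33, 15, 44, 3, 23, None, 48, None, 12, None, 25]
Insertion path: 33 -> 15 -> 3 -> 12
Result: insert 7 as left child of 12
Final tree (level order): [33, 15, 44, 3, 23, None, 48, None, 12, None, 25, None, None, 7]


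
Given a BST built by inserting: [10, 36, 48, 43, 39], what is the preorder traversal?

Tree insertion order: [10, 36, 48, 43, 39]
Tree (level-order array): [10, None, 36, None, 48, 43, None, 39]
Preorder traversal: [10, 36, 48, 43, 39]


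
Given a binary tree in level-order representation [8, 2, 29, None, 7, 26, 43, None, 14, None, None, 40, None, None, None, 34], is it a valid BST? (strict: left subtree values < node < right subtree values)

Level-order array: [8, 2, 29, None, 7, 26, 43, None, 14, None, None, 40, None, None, None, 34]
Validate using subtree bounds (lo, hi): at each node, require lo < value < hi,
then recurse left with hi=value and right with lo=value.
Preorder trace (stopping at first violation):
  at node 8 with bounds (-inf, +inf): OK
  at node 2 with bounds (-inf, 8): OK
  at node 7 with bounds (2, 8): OK
  at node 14 with bounds (7, 8): VIOLATION
Node 14 violates its bound: not (7 < 14 < 8).
Result: Not a valid BST


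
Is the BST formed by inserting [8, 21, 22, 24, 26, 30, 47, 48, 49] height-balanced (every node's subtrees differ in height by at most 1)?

Tree (level-order array): [8, None, 21, None, 22, None, 24, None, 26, None, 30, None, 47, None, 48, None, 49]
Definition: a tree is height-balanced if, at every node, |h(left) - h(right)| <= 1 (empty subtree has height -1).
Bottom-up per-node check:
  node 49: h_left=-1, h_right=-1, diff=0 [OK], height=0
  node 48: h_left=-1, h_right=0, diff=1 [OK], height=1
  node 47: h_left=-1, h_right=1, diff=2 [FAIL (|-1-1|=2 > 1)], height=2
  node 30: h_left=-1, h_right=2, diff=3 [FAIL (|-1-2|=3 > 1)], height=3
  node 26: h_left=-1, h_right=3, diff=4 [FAIL (|-1-3|=4 > 1)], height=4
  node 24: h_left=-1, h_right=4, diff=5 [FAIL (|-1-4|=5 > 1)], height=5
  node 22: h_left=-1, h_right=5, diff=6 [FAIL (|-1-5|=6 > 1)], height=6
  node 21: h_left=-1, h_right=6, diff=7 [FAIL (|-1-6|=7 > 1)], height=7
  node 8: h_left=-1, h_right=7, diff=8 [FAIL (|-1-7|=8 > 1)], height=8
Node 47 violates the condition: |-1 - 1| = 2 > 1.
Result: Not balanced


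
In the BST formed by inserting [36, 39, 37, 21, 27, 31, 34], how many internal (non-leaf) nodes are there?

Tree built from: [36, 39, 37, 21, 27, 31, 34]
Tree (level-order array): [36, 21, 39, None, 27, 37, None, None, 31, None, None, None, 34]
Rule: An internal node has at least one child.
Per-node child counts:
  node 36: 2 child(ren)
  node 21: 1 child(ren)
  node 27: 1 child(ren)
  node 31: 1 child(ren)
  node 34: 0 child(ren)
  node 39: 1 child(ren)
  node 37: 0 child(ren)
Matching nodes: [36, 21, 27, 31, 39]
Count of internal (non-leaf) nodes: 5


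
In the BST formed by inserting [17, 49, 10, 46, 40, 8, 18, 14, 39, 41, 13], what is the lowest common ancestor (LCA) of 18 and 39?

Tree insertion order: [17, 49, 10, 46, 40, 8, 18, 14, 39, 41, 13]
Tree (level-order array): [17, 10, 49, 8, 14, 46, None, None, None, 13, None, 40, None, None, None, 18, 41, None, 39]
In a BST, the LCA of p=18, q=39 is the first node v on the
root-to-leaf path with p <= v <= q (go left if both < v, right if both > v).
Walk from root:
  at 17: both 18 and 39 > 17, go right
  at 49: both 18 and 39 < 49, go left
  at 46: both 18 and 39 < 46, go left
  at 40: both 18 and 39 < 40, go left
  at 18: 18 <= 18 <= 39, this is the LCA
LCA = 18


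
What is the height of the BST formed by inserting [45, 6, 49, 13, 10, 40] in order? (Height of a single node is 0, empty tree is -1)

Insertion order: [45, 6, 49, 13, 10, 40]
Tree (level-order array): [45, 6, 49, None, 13, None, None, 10, 40]
Compute height bottom-up (empty subtree = -1):
  height(10) = 1 + max(-1, -1) = 0
  height(40) = 1 + max(-1, -1) = 0
  height(13) = 1 + max(0, 0) = 1
  height(6) = 1 + max(-1, 1) = 2
  height(49) = 1 + max(-1, -1) = 0
  height(45) = 1 + max(2, 0) = 3
Height = 3


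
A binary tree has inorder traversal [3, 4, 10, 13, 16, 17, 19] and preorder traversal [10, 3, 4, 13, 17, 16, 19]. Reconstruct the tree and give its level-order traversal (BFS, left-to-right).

Inorder:  [3, 4, 10, 13, 16, 17, 19]
Preorder: [10, 3, 4, 13, 17, 16, 19]
Algorithm: preorder visits root first, so consume preorder in order;
for each root, split the current inorder slice at that value into
left-subtree inorder and right-subtree inorder, then recurse.
Recursive splits:
  root=10; inorder splits into left=[3, 4], right=[13, 16, 17, 19]
  root=3; inorder splits into left=[], right=[4]
  root=4; inorder splits into left=[], right=[]
  root=13; inorder splits into left=[], right=[16, 17, 19]
  root=17; inorder splits into left=[16], right=[19]
  root=16; inorder splits into left=[], right=[]
  root=19; inorder splits into left=[], right=[]
Reconstructed level-order: [10, 3, 13, 4, 17, 16, 19]


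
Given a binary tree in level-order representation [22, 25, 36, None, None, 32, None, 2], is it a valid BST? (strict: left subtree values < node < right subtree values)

Level-order array: [22, 25, 36, None, None, 32, None, 2]
Validate using subtree bounds (lo, hi): at each node, require lo < value < hi,
then recurse left with hi=value and right with lo=value.
Preorder trace (stopping at first violation):
  at node 22 with bounds (-inf, +inf): OK
  at node 25 with bounds (-inf, 22): VIOLATION
Node 25 violates its bound: not (-inf < 25 < 22).
Result: Not a valid BST


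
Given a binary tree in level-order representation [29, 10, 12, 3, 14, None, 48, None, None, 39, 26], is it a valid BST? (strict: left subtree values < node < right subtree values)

Level-order array: [29, 10, 12, 3, 14, None, 48, None, None, 39, 26]
Validate using subtree bounds (lo, hi): at each node, require lo < value < hi,
then recurse left with hi=value and right with lo=value.
Preorder trace (stopping at first violation):
  at node 29 with bounds (-inf, +inf): OK
  at node 10 with bounds (-inf, 29): OK
  at node 3 with bounds (-inf, 10): OK
  at node 14 with bounds (10, 29): OK
  at node 39 with bounds (10, 14): VIOLATION
Node 39 violates its bound: not (10 < 39 < 14).
Result: Not a valid BST


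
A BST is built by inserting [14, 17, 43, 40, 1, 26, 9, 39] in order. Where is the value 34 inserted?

Starting tree (level order): [14, 1, 17, None, 9, None, 43, None, None, 40, None, 26, None, None, 39]
Insertion path: 14 -> 17 -> 43 -> 40 -> 26 -> 39
Result: insert 34 as left child of 39
Final tree (level order): [14, 1, 17, None, 9, None, 43, None, None, 40, None, 26, None, None, 39, 34]


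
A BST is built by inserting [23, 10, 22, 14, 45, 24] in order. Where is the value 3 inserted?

Starting tree (level order): [23, 10, 45, None, 22, 24, None, 14]
Insertion path: 23 -> 10
Result: insert 3 as left child of 10
Final tree (level order): [23, 10, 45, 3, 22, 24, None, None, None, 14]


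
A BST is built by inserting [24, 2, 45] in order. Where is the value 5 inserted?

Starting tree (level order): [24, 2, 45]
Insertion path: 24 -> 2
Result: insert 5 as right child of 2
Final tree (level order): [24, 2, 45, None, 5]


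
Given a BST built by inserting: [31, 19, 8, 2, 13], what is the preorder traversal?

Tree insertion order: [31, 19, 8, 2, 13]
Tree (level-order array): [31, 19, None, 8, None, 2, 13]
Preorder traversal: [31, 19, 8, 2, 13]


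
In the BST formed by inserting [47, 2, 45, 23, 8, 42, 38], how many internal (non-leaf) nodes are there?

Tree built from: [47, 2, 45, 23, 8, 42, 38]
Tree (level-order array): [47, 2, None, None, 45, 23, None, 8, 42, None, None, 38]
Rule: An internal node has at least one child.
Per-node child counts:
  node 47: 1 child(ren)
  node 2: 1 child(ren)
  node 45: 1 child(ren)
  node 23: 2 child(ren)
  node 8: 0 child(ren)
  node 42: 1 child(ren)
  node 38: 0 child(ren)
Matching nodes: [47, 2, 45, 23, 42]
Count of internal (non-leaf) nodes: 5


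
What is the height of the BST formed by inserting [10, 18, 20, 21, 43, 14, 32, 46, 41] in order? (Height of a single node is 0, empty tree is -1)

Insertion order: [10, 18, 20, 21, 43, 14, 32, 46, 41]
Tree (level-order array): [10, None, 18, 14, 20, None, None, None, 21, None, 43, 32, 46, None, 41]
Compute height bottom-up (empty subtree = -1):
  height(14) = 1 + max(-1, -1) = 0
  height(41) = 1 + max(-1, -1) = 0
  height(32) = 1 + max(-1, 0) = 1
  height(46) = 1 + max(-1, -1) = 0
  height(43) = 1 + max(1, 0) = 2
  height(21) = 1 + max(-1, 2) = 3
  height(20) = 1 + max(-1, 3) = 4
  height(18) = 1 + max(0, 4) = 5
  height(10) = 1 + max(-1, 5) = 6
Height = 6


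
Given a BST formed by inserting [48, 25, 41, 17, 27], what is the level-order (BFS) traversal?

Tree insertion order: [48, 25, 41, 17, 27]
Tree (level-order array): [48, 25, None, 17, 41, None, None, 27]
BFS from the root, enqueuing left then right child of each popped node:
  queue [48] -> pop 48, enqueue [25], visited so far: [48]
  queue [25] -> pop 25, enqueue [17, 41], visited so far: [48, 25]
  queue [17, 41] -> pop 17, enqueue [none], visited so far: [48, 25, 17]
  queue [41] -> pop 41, enqueue [27], visited so far: [48, 25, 17, 41]
  queue [27] -> pop 27, enqueue [none], visited so far: [48, 25, 17, 41, 27]
Result: [48, 25, 17, 41, 27]


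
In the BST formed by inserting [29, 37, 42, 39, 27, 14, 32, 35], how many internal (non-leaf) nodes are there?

Tree built from: [29, 37, 42, 39, 27, 14, 32, 35]
Tree (level-order array): [29, 27, 37, 14, None, 32, 42, None, None, None, 35, 39]
Rule: An internal node has at least one child.
Per-node child counts:
  node 29: 2 child(ren)
  node 27: 1 child(ren)
  node 14: 0 child(ren)
  node 37: 2 child(ren)
  node 32: 1 child(ren)
  node 35: 0 child(ren)
  node 42: 1 child(ren)
  node 39: 0 child(ren)
Matching nodes: [29, 27, 37, 32, 42]
Count of internal (non-leaf) nodes: 5


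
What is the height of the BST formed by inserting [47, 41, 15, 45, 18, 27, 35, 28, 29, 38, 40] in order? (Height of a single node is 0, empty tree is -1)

Insertion order: [47, 41, 15, 45, 18, 27, 35, 28, 29, 38, 40]
Tree (level-order array): [47, 41, None, 15, 45, None, 18, None, None, None, 27, None, 35, 28, 38, None, 29, None, 40]
Compute height bottom-up (empty subtree = -1):
  height(29) = 1 + max(-1, -1) = 0
  height(28) = 1 + max(-1, 0) = 1
  height(40) = 1 + max(-1, -1) = 0
  height(38) = 1 + max(-1, 0) = 1
  height(35) = 1 + max(1, 1) = 2
  height(27) = 1 + max(-1, 2) = 3
  height(18) = 1 + max(-1, 3) = 4
  height(15) = 1 + max(-1, 4) = 5
  height(45) = 1 + max(-1, -1) = 0
  height(41) = 1 + max(5, 0) = 6
  height(47) = 1 + max(6, -1) = 7
Height = 7


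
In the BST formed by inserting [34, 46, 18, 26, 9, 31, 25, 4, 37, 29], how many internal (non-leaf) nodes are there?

Tree built from: [34, 46, 18, 26, 9, 31, 25, 4, 37, 29]
Tree (level-order array): [34, 18, 46, 9, 26, 37, None, 4, None, 25, 31, None, None, None, None, None, None, 29]
Rule: An internal node has at least one child.
Per-node child counts:
  node 34: 2 child(ren)
  node 18: 2 child(ren)
  node 9: 1 child(ren)
  node 4: 0 child(ren)
  node 26: 2 child(ren)
  node 25: 0 child(ren)
  node 31: 1 child(ren)
  node 29: 0 child(ren)
  node 46: 1 child(ren)
  node 37: 0 child(ren)
Matching nodes: [34, 18, 9, 26, 31, 46]
Count of internal (non-leaf) nodes: 6


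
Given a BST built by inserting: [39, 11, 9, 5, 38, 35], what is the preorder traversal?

Tree insertion order: [39, 11, 9, 5, 38, 35]
Tree (level-order array): [39, 11, None, 9, 38, 5, None, 35]
Preorder traversal: [39, 11, 9, 5, 38, 35]


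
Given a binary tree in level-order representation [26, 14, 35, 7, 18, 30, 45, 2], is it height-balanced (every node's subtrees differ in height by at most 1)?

Tree (level-order array): [26, 14, 35, 7, 18, 30, 45, 2]
Definition: a tree is height-balanced if, at every node, |h(left) - h(right)| <= 1 (empty subtree has height -1).
Bottom-up per-node check:
  node 2: h_left=-1, h_right=-1, diff=0 [OK], height=0
  node 7: h_left=0, h_right=-1, diff=1 [OK], height=1
  node 18: h_left=-1, h_right=-1, diff=0 [OK], height=0
  node 14: h_left=1, h_right=0, diff=1 [OK], height=2
  node 30: h_left=-1, h_right=-1, diff=0 [OK], height=0
  node 45: h_left=-1, h_right=-1, diff=0 [OK], height=0
  node 35: h_left=0, h_right=0, diff=0 [OK], height=1
  node 26: h_left=2, h_right=1, diff=1 [OK], height=3
All nodes satisfy the balance condition.
Result: Balanced


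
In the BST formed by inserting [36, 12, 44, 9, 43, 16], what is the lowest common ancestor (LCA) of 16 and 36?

Tree insertion order: [36, 12, 44, 9, 43, 16]
Tree (level-order array): [36, 12, 44, 9, 16, 43]
In a BST, the LCA of p=16, q=36 is the first node v on the
root-to-leaf path with p <= v <= q (go left if both < v, right if both > v).
Walk from root:
  at 36: 16 <= 36 <= 36, this is the LCA
LCA = 36


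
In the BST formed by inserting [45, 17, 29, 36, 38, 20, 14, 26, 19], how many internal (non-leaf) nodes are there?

Tree built from: [45, 17, 29, 36, 38, 20, 14, 26, 19]
Tree (level-order array): [45, 17, None, 14, 29, None, None, 20, 36, 19, 26, None, 38]
Rule: An internal node has at least one child.
Per-node child counts:
  node 45: 1 child(ren)
  node 17: 2 child(ren)
  node 14: 0 child(ren)
  node 29: 2 child(ren)
  node 20: 2 child(ren)
  node 19: 0 child(ren)
  node 26: 0 child(ren)
  node 36: 1 child(ren)
  node 38: 0 child(ren)
Matching nodes: [45, 17, 29, 20, 36]
Count of internal (non-leaf) nodes: 5


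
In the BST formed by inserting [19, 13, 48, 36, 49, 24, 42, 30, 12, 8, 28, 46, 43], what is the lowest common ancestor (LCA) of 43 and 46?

Tree insertion order: [19, 13, 48, 36, 49, 24, 42, 30, 12, 8, 28, 46, 43]
Tree (level-order array): [19, 13, 48, 12, None, 36, 49, 8, None, 24, 42, None, None, None, None, None, 30, None, 46, 28, None, 43]
In a BST, the LCA of p=43, q=46 is the first node v on the
root-to-leaf path with p <= v <= q (go left if both < v, right if both > v).
Walk from root:
  at 19: both 43 and 46 > 19, go right
  at 48: both 43 and 46 < 48, go left
  at 36: both 43 and 46 > 36, go right
  at 42: both 43 and 46 > 42, go right
  at 46: 43 <= 46 <= 46, this is the LCA
LCA = 46


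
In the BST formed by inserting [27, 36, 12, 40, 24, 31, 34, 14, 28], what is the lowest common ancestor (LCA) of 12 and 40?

Tree insertion order: [27, 36, 12, 40, 24, 31, 34, 14, 28]
Tree (level-order array): [27, 12, 36, None, 24, 31, 40, 14, None, 28, 34]
In a BST, the LCA of p=12, q=40 is the first node v on the
root-to-leaf path with p <= v <= q (go left if both < v, right if both > v).
Walk from root:
  at 27: 12 <= 27 <= 40, this is the LCA
LCA = 27


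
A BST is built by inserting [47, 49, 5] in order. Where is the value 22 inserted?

Starting tree (level order): [47, 5, 49]
Insertion path: 47 -> 5
Result: insert 22 as right child of 5
Final tree (level order): [47, 5, 49, None, 22]


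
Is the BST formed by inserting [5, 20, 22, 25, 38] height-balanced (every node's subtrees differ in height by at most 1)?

Tree (level-order array): [5, None, 20, None, 22, None, 25, None, 38]
Definition: a tree is height-balanced if, at every node, |h(left) - h(right)| <= 1 (empty subtree has height -1).
Bottom-up per-node check:
  node 38: h_left=-1, h_right=-1, diff=0 [OK], height=0
  node 25: h_left=-1, h_right=0, diff=1 [OK], height=1
  node 22: h_left=-1, h_right=1, diff=2 [FAIL (|-1-1|=2 > 1)], height=2
  node 20: h_left=-1, h_right=2, diff=3 [FAIL (|-1-2|=3 > 1)], height=3
  node 5: h_left=-1, h_right=3, diff=4 [FAIL (|-1-3|=4 > 1)], height=4
Node 22 violates the condition: |-1 - 1| = 2 > 1.
Result: Not balanced


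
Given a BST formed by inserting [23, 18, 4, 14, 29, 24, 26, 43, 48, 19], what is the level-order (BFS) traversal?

Tree insertion order: [23, 18, 4, 14, 29, 24, 26, 43, 48, 19]
Tree (level-order array): [23, 18, 29, 4, 19, 24, 43, None, 14, None, None, None, 26, None, 48]
BFS from the root, enqueuing left then right child of each popped node:
  queue [23] -> pop 23, enqueue [18, 29], visited so far: [23]
  queue [18, 29] -> pop 18, enqueue [4, 19], visited so far: [23, 18]
  queue [29, 4, 19] -> pop 29, enqueue [24, 43], visited so far: [23, 18, 29]
  queue [4, 19, 24, 43] -> pop 4, enqueue [14], visited so far: [23, 18, 29, 4]
  queue [19, 24, 43, 14] -> pop 19, enqueue [none], visited so far: [23, 18, 29, 4, 19]
  queue [24, 43, 14] -> pop 24, enqueue [26], visited so far: [23, 18, 29, 4, 19, 24]
  queue [43, 14, 26] -> pop 43, enqueue [48], visited so far: [23, 18, 29, 4, 19, 24, 43]
  queue [14, 26, 48] -> pop 14, enqueue [none], visited so far: [23, 18, 29, 4, 19, 24, 43, 14]
  queue [26, 48] -> pop 26, enqueue [none], visited so far: [23, 18, 29, 4, 19, 24, 43, 14, 26]
  queue [48] -> pop 48, enqueue [none], visited so far: [23, 18, 29, 4, 19, 24, 43, 14, 26, 48]
Result: [23, 18, 29, 4, 19, 24, 43, 14, 26, 48]


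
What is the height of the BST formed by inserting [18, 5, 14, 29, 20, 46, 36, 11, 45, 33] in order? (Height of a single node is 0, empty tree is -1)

Insertion order: [18, 5, 14, 29, 20, 46, 36, 11, 45, 33]
Tree (level-order array): [18, 5, 29, None, 14, 20, 46, 11, None, None, None, 36, None, None, None, 33, 45]
Compute height bottom-up (empty subtree = -1):
  height(11) = 1 + max(-1, -1) = 0
  height(14) = 1 + max(0, -1) = 1
  height(5) = 1 + max(-1, 1) = 2
  height(20) = 1 + max(-1, -1) = 0
  height(33) = 1 + max(-1, -1) = 0
  height(45) = 1 + max(-1, -1) = 0
  height(36) = 1 + max(0, 0) = 1
  height(46) = 1 + max(1, -1) = 2
  height(29) = 1 + max(0, 2) = 3
  height(18) = 1 + max(2, 3) = 4
Height = 4


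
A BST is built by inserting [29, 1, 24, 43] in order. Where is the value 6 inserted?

Starting tree (level order): [29, 1, 43, None, 24]
Insertion path: 29 -> 1 -> 24
Result: insert 6 as left child of 24
Final tree (level order): [29, 1, 43, None, 24, None, None, 6]


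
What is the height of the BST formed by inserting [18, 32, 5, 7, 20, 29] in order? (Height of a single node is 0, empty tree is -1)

Insertion order: [18, 32, 5, 7, 20, 29]
Tree (level-order array): [18, 5, 32, None, 7, 20, None, None, None, None, 29]
Compute height bottom-up (empty subtree = -1):
  height(7) = 1 + max(-1, -1) = 0
  height(5) = 1 + max(-1, 0) = 1
  height(29) = 1 + max(-1, -1) = 0
  height(20) = 1 + max(-1, 0) = 1
  height(32) = 1 + max(1, -1) = 2
  height(18) = 1 + max(1, 2) = 3
Height = 3


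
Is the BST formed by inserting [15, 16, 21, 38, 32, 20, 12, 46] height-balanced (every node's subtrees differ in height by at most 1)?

Tree (level-order array): [15, 12, 16, None, None, None, 21, 20, 38, None, None, 32, 46]
Definition: a tree is height-balanced if, at every node, |h(left) - h(right)| <= 1 (empty subtree has height -1).
Bottom-up per-node check:
  node 12: h_left=-1, h_right=-1, diff=0 [OK], height=0
  node 20: h_left=-1, h_right=-1, diff=0 [OK], height=0
  node 32: h_left=-1, h_right=-1, diff=0 [OK], height=0
  node 46: h_left=-1, h_right=-1, diff=0 [OK], height=0
  node 38: h_left=0, h_right=0, diff=0 [OK], height=1
  node 21: h_left=0, h_right=1, diff=1 [OK], height=2
  node 16: h_left=-1, h_right=2, diff=3 [FAIL (|-1-2|=3 > 1)], height=3
  node 15: h_left=0, h_right=3, diff=3 [FAIL (|0-3|=3 > 1)], height=4
Node 16 violates the condition: |-1 - 2| = 3 > 1.
Result: Not balanced


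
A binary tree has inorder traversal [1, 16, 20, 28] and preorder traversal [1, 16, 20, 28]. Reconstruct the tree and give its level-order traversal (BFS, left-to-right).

Inorder:  [1, 16, 20, 28]
Preorder: [1, 16, 20, 28]
Algorithm: preorder visits root first, so consume preorder in order;
for each root, split the current inorder slice at that value into
left-subtree inorder and right-subtree inorder, then recurse.
Recursive splits:
  root=1; inorder splits into left=[], right=[16, 20, 28]
  root=16; inorder splits into left=[], right=[20, 28]
  root=20; inorder splits into left=[], right=[28]
  root=28; inorder splits into left=[], right=[]
Reconstructed level-order: [1, 16, 20, 28]


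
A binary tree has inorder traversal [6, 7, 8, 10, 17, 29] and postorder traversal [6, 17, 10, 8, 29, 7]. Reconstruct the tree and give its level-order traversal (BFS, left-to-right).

Inorder:   [6, 7, 8, 10, 17, 29]
Postorder: [6, 17, 10, 8, 29, 7]
Algorithm: postorder visits root last, so walk postorder right-to-left;
each value is the root of the current inorder slice — split it at that
value, recurse on the right subtree first, then the left.
Recursive splits:
  root=7; inorder splits into left=[6], right=[8, 10, 17, 29]
  root=29; inorder splits into left=[8, 10, 17], right=[]
  root=8; inorder splits into left=[], right=[10, 17]
  root=10; inorder splits into left=[], right=[17]
  root=17; inorder splits into left=[], right=[]
  root=6; inorder splits into left=[], right=[]
Reconstructed level-order: [7, 6, 29, 8, 10, 17]


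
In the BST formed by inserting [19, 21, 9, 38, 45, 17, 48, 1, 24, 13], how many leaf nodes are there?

Tree built from: [19, 21, 9, 38, 45, 17, 48, 1, 24, 13]
Tree (level-order array): [19, 9, 21, 1, 17, None, 38, None, None, 13, None, 24, 45, None, None, None, None, None, 48]
Rule: A leaf has 0 children.
Per-node child counts:
  node 19: 2 child(ren)
  node 9: 2 child(ren)
  node 1: 0 child(ren)
  node 17: 1 child(ren)
  node 13: 0 child(ren)
  node 21: 1 child(ren)
  node 38: 2 child(ren)
  node 24: 0 child(ren)
  node 45: 1 child(ren)
  node 48: 0 child(ren)
Matching nodes: [1, 13, 24, 48]
Count of leaf nodes: 4


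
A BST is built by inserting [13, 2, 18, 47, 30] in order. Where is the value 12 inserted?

Starting tree (level order): [13, 2, 18, None, None, None, 47, 30]
Insertion path: 13 -> 2
Result: insert 12 as right child of 2
Final tree (level order): [13, 2, 18, None, 12, None, 47, None, None, 30]


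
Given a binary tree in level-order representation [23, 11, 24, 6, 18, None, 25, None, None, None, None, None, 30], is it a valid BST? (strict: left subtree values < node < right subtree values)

Level-order array: [23, 11, 24, 6, 18, None, 25, None, None, None, None, None, 30]
Validate using subtree bounds (lo, hi): at each node, require lo < value < hi,
then recurse left with hi=value and right with lo=value.
Preorder trace (stopping at first violation):
  at node 23 with bounds (-inf, +inf): OK
  at node 11 with bounds (-inf, 23): OK
  at node 6 with bounds (-inf, 11): OK
  at node 18 with bounds (11, 23): OK
  at node 24 with bounds (23, +inf): OK
  at node 25 with bounds (24, +inf): OK
  at node 30 with bounds (25, +inf): OK
No violation found at any node.
Result: Valid BST


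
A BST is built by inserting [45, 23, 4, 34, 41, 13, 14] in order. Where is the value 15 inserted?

Starting tree (level order): [45, 23, None, 4, 34, None, 13, None, 41, None, 14]
Insertion path: 45 -> 23 -> 4 -> 13 -> 14
Result: insert 15 as right child of 14
Final tree (level order): [45, 23, None, 4, 34, None, 13, None, 41, None, 14, None, None, None, 15]


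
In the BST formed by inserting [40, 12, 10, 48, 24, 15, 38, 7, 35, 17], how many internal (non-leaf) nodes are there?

Tree built from: [40, 12, 10, 48, 24, 15, 38, 7, 35, 17]
Tree (level-order array): [40, 12, 48, 10, 24, None, None, 7, None, 15, 38, None, None, None, 17, 35]
Rule: An internal node has at least one child.
Per-node child counts:
  node 40: 2 child(ren)
  node 12: 2 child(ren)
  node 10: 1 child(ren)
  node 7: 0 child(ren)
  node 24: 2 child(ren)
  node 15: 1 child(ren)
  node 17: 0 child(ren)
  node 38: 1 child(ren)
  node 35: 0 child(ren)
  node 48: 0 child(ren)
Matching nodes: [40, 12, 10, 24, 15, 38]
Count of internal (non-leaf) nodes: 6


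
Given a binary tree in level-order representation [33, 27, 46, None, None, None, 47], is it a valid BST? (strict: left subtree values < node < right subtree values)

Level-order array: [33, 27, 46, None, None, None, 47]
Validate using subtree bounds (lo, hi): at each node, require lo < value < hi,
then recurse left with hi=value and right with lo=value.
Preorder trace (stopping at first violation):
  at node 33 with bounds (-inf, +inf): OK
  at node 27 with bounds (-inf, 33): OK
  at node 46 with bounds (33, +inf): OK
  at node 47 with bounds (46, +inf): OK
No violation found at any node.
Result: Valid BST


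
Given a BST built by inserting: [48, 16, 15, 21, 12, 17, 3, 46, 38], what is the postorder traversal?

Tree insertion order: [48, 16, 15, 21, 12, 17, 3, 46, 38]
Tree (level-order array): [48, 16, None, 15, 21, 12, None, 17, 46, 3, None, None, None, 38]
Postorder traversal: [3, 12, 15, 17, 38, 46, 21, 16, 48]


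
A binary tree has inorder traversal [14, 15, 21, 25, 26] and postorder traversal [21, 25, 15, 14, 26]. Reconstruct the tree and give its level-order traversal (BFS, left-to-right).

Inorder:   [14, 15, 21, 25, 26]
Postorder: [21, 25, 15, 14, 26]
Algorithm: postorder visits root last, so walk postorder right-to-left;
each value is the root of the current inorder slice — split it at that
value, recurse on the right subtree first, then the left.
Recursive splits:
  root=26; inorder splits into left=[14, 15, 21, 25], right=[]
  root=14; inorder splits into left=[], right=[15, 21, 25]
  root=15; inorder splits into left=[], right=[21, 25]
  root=25; inorder splits into left=[21], right=[]
  root=21; inorder splits into left=[], right=[]
Reconstructed level-order: [26, 14, 15, 25, 21]


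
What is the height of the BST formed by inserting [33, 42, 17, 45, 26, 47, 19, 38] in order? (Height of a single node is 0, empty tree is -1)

Insertion order: [33, 42, 17, 45, 26, 47, 19, 38]
Tree (level-order array): [33, 17, 42, None, 26, 38, 45, 19, None, None, None, None, 47]
Compute height bottom-up (empty subtree = -1):
  height(19) = 1 + max(-1, -1) = 0
  height(26) = 1 + max(0, -1) = 1
  height(17) = 1 + max(-1, 1) = 2
  height(38) = 1 + max(-1, -1) = 0
  height(47) = 1 + max(-1, -1) = 0
  height(45) = 1 + max(-1, 0) = 1
  height(42) = 1 + max(0, 1) = 2
  height(33) = 1 + max(2, 2) = 3
Height = 3


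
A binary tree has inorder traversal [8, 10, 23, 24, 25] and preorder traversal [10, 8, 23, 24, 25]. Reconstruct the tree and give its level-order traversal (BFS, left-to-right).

Inorder:  [8, 10, 23, 24, 25]
Preorder: [10, 8, 23, 24, 25]
Algorithm: preorder visits root first, so consume preorder in order;
for each root, split the current inorder slice at that value into
left-subtree inorder and right-subtree inorder, then recurse.
Recursive splits:
  root=10; inorder splits into left=[8], right=[23, 24, 25]
  root=8; inorder splits into left=[], right=[]
  root=23; inorder splits into left=[], right=[24, 25]
  root=24; inorder splits into left=[], right=[25]
  root=25; inorder splits into left=[], right=[]
Reconstructed level-order: [10, 8, 23, 24, 25]


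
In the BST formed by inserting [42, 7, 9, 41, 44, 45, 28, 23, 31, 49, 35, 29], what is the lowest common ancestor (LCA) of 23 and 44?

Tree insertion order: [42, 7, 9, 41, 44, 45, 28, 23, 31, 49, 35, 29]
Tree (level-order array): [42, 7, 44, None, 9, None, 45, None, 41, None, 49, 28, None, None, None, 23, 31, None, None, 29, 35]
In a BST, the LCA of p=23, q=44 is the first node v on the
root-to-leaf path with p <= v <= q (go left if both < v, right if both > v).
Walk from root:
  at 42: 23 <= 42 <= 44, this is the LCA
LCA = 42


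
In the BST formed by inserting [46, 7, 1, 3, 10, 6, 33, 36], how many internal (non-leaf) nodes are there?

Tree built from: [46, 7, 1, 3, 10, 6, 33, 36]
Tree (level-order array): [46, 7, None, 1, 10, None, 3, None, 33, None, 6, None, 36]
Rule: An internal node has at least one child.
Per-node child counts:
  node 46: 1 child(ren)
  node 7: 2 child(ren)
  node 1: 1 child(ren)
  node 3: 1 child(ren)
  node 6: 0 child(ren)
  node 10: 1 child(ren)
  node 33: 1 child(ren)
  node 36: 0 child(ren)
Matching nodes: [46, 7, 1, 3, 10, 33]
Count of internal (non-leaf) nodes: 6


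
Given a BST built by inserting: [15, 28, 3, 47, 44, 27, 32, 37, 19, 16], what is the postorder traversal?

Tree insertion order: [15, 28, 3, 47, 44, 27, 32, 37, 19, 16]
Tree (level-order array): [15, 3, 28, None, None, 27, 47, 19, None, 44, None, 16, None, 32, None, None, None, None, 37]
Postorder traversal: [3, 16, 19, 27, 37, 32, 44, 47, 28, 15]


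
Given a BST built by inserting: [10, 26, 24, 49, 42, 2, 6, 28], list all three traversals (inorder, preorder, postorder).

Tree insertion order: [10, 26, 24, 49, 42, 2, 6, 28]
Tree (level-order array): [10, 2, 26, None, 6, 24, 49, None, None, None, None, 42, None, 28]
Inorder (L, root, R): [2, 6, 10, 24, 26, 28, 42, 49]
Preorder (root, L, R): [10, 2, 6, 26, 24, 49, 42, 28]
Postorder (L, R, root): [6, 2, 24, 28, 42, 49, 26, 10]


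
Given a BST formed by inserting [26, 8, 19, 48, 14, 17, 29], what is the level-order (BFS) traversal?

Tree insertion order: [26, 8, 19, 48, 14, 17, 29]
Tree (level-order array): [26, 8, 48, None, 19, 29, None, 14, None, None, None, None, 17]
BFS from the root, enqueuing left then right child of each popped node:
  queue [26] -> pop 26, enqueue [8, 48], visited so far: [26]
  queue [8, 48] -> pop 8, enqueue [19], visited so far: [26, 8]
  queue [48, 19] -> pop 48, enqueue [29], visited so far: [26, 8, 48]
  queue [19, 29] -> pop 19, enqueue [14], visited so far: [26, 8, 48, 19]
  queue [29, 14] -> pop 29, enqueue [none], visited so far: [26, 8, 48, 19, 29]
  queue [14] -> pop 14, enqueue [17], visited so far: [26, 8, 48, 19, 29, 14]
  queue [17] -> pop 17, enqueue [none], visited so far: [26, 8, 48, 19, 29, 14, 17]
Result: [26, 8, 48, 19, 29, 14, 17]


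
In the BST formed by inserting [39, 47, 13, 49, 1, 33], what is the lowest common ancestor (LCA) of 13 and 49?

Tree insertion order: [39, 47, 13, 49, 1, 33]
Tree (level-order array): [39, 13, 47, 1, 33, None, 49]
In a BST, the LCA of p=13, q=49 is the first node v on the
root-to-leaf path with p <= v <= q (go left if both < v, right if both > v).
Walk from root:
  at 39: 13 <= 39 <= 49, this is the LCA
LCA = 39


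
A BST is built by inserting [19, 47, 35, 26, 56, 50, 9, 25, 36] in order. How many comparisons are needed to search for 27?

Search path for 27: 19 -> 47 -> 35 -> 26
Found: False
Comparisons: 4


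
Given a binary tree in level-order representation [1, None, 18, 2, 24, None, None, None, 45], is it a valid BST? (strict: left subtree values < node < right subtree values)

Level-order array: [1, None, 18, 2, 24, None, None, None, 45]
Validate using subtree bounds (lo, hi): at each node, require lo < value < hi,
then recurse left with hi=value and right with lo=value.
Preorder trace (stopping at first violation):
  at node 1 with bounds (-inf, +inf): OK
  at node 18 with bounds (1, +inf): OK
  at node 2 with bounds (1, 18): OK
  at node 24 with bounds (18, +inf): OK
  at node 45 with bounds (24, +inf): OK
No violation found at any node.
Result: Valid BST


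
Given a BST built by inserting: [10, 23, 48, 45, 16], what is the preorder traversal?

Tree insertion order: [10, 23, 48, 45, 16]
Tree (level-order array): [10, None, 23, 16, 48, None, None, 45]
Preorder traversal: [10, 23, 16, 48, 45]


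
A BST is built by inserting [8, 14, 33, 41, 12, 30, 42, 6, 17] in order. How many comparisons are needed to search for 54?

Search path for 54: 8 -> 14 -> 33 -> 41 -> 42
Found: False
Comparisons: 5


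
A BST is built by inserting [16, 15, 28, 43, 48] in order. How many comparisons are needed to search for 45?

Search path for 45: 16 -> 28 -> 43 -> 48
Found: False
Comparisons: 4


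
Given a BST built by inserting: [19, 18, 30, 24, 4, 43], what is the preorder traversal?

Tree insertion order: [19, 18, 30, 24, 4, 43]
Tree (level-order array): [19, 18, 30, 4, None, 24, 43]
Preorder traversal: [19, 18, 4, 30, 24, 43]


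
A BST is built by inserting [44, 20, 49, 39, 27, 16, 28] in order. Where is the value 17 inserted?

Starting tree (level order): [44, 20, 49, 16, 39, None, None, None, None, 27, None, None, 28]
Insertion path: 44 -> 20 -> 16
Result: insert 17 as right child of 16
Final tree (level order): [44, 20, 49, 16, 39, None, None, None, 17, 27, None, None, None, None, 28]


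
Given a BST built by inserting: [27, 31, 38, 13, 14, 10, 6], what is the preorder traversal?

Tree insertion order: [27, 31, 38, 13, 14, 10, 6]
Tree (level-order array): [27, 13, 31, 10, 14, None, 38, 6]
Preorder traversal: [27, 13, 10, 6, 14, 31, 38]


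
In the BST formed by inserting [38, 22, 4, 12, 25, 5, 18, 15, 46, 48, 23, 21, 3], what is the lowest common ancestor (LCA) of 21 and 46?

Tree insertion order: [38, 22, 4, 12, 25, 5, 18, 15, 46, 48, 23, 21, 3]
Tree (level-order array): [38, 22, 46, 4, 25, None, 48, 3, 12, 23, None, None, None, None, None, 5, 18, None, None, None, None, 15, 21]
In a BST, the LCA of p=21, q=46 is the first node v on the
root-to-leaf path with p <= v <= q (go left if both < v, right if both > v).
Walk from root:
  at 38: 21 <= 38 <= 46, this is the LCA
LCA = 38


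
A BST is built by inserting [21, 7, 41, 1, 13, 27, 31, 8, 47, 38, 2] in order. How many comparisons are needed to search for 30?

Search path for 30: 21 -> 41 -> 27 -> 31
Found: False
Comparisons: 4


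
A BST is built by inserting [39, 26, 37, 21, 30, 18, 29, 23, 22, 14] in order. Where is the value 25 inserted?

Starting tree (level order): [39, 26, None, 21, 37, 18, 23, 30, None, 14, None, 22, None, 29]
Insertion path: 39 -> 26 -> 21 -> 23
Result: insert 25 as right child of 23
Final tree (level order): [39, 26, None, 21, 37, 18, 23, 30, None, 14, None, 22, 25, 29]


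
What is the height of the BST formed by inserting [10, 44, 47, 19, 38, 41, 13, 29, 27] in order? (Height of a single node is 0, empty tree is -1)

Insertion order: [10, 44, 47, 19, 38, 41, 13, 29, 27]
Tree (level-order array): [10, None, 44, 19, 47, 13, 38, None, None, None, None, 29, 41, 27]
Compute height bottom-up (empty subtree = -1):
  height(13) = 1 + max(-1, -1) = 0
  height(27) = 1 + max(-1, -1) = 0
  height(29) = 1 + max(0, -1) = 1
  height(41) = 1 + max(-1, -1) = 0
  height(38) = 1 + max(1, 0) = 2
  height(19) = 1 + max(0, 2) = 3
  height(47) = 1 + max(-1, -1) = 0
  height(44) = 1 + max(3, 0) = 4
  height(10) = 1 + max(-1, 4) = 5
Height = 5


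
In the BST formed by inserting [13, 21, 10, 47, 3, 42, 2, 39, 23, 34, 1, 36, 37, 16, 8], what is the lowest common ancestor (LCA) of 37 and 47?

Tree insertion order: [13, 21, 10, 47, 3, 42, 2, 39, 23, 34, 1, 36, 37, 16, 8]
Tree (level-order array): [13, 10, 21, 3, None, 16, 47, 2, 8, None, None, 42, None, 1, None, None, None, 39, None, None, None, 23, None, None, 34, None, 36, None, 37]
In a BST, the LCA of p=37, q=47 is the first node v on the
root-to-leaf path with p <= v <= q (go left if both < v, right if both > v).
Walk from root:
  at 13: both 37 and 47 > 13, go right
  at 21: both 37 and 47 > 21, go right
  at 47: 37 <= 47 <= 47, this is the LCA
LCA = 47


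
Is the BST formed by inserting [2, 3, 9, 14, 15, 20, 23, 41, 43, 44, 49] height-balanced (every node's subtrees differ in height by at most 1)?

Tree (level-order array): [2, None, 3, None, 9, None, 14, None, 15, None, 20, None, 23, None, 41, None, 43, None, 44, None, 49]
Definition: a tree is height-balanced if, at every node, |h(left) - h(right)| <= 1 (empty subtree has height -1).
Bottom-up per-node check:
  node 49: h_left=-1, h_right=-1, diff=0 [OK], height=0
  node 44: h_left=-1, h_right=0, diff=1 [OK], height=1
  node 43: h_left=-1, h_right=1, diff=2 [FAIL (|-1-1|=2 > 1)], height=2
  node 41: h_left=-1, h_right=2, diff=3 [FAIL (|-1-2|=3 > 1)], height=3
  node 23: h_left=-1, h_right=3, diff=4 [FAIL (|-1-3|=4 > 1)], height=4
  node 20: h_left=-1, h_right=4, diff=5 [FAIL (|-1-4|=5 > 1)], height=5
  node 15: h_left=-1, h_right=5, diff=6 [FAIL (|-1-5|=6 > 1)], height=6
  node 14: h_left=-1, h_right=6, diff=7 [FAIL (|-1-6|=7 > 1)], height=7
  node 9: h_left=-1, h_right=7, diff=8 [FAIL (|-1-7|=8 > 1)], height=8
  node 3: h_left=-1, h_right=8, diff=9 [FAIL (|-1-8|=9 > 1)], height=9
  node 2: h_left=-1, h_right=9, diff=10 [FAIL (|-1-9|=10 > 1)], height=10
Node 43 violates the condition: |-1 - 1| = 2 > 1.
Result: Not balanced


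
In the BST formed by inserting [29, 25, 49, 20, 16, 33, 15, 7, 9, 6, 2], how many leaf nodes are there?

Tree built from: [29, 25, 49, 20, 16, 33, 15, 7, 9, 6, 2]
Tree (level-order array): [29, 25, 49, 20, None, 33, None, 16, None, None, None, 15, None, 7, None, 6, 9, 2]
Rule: A leaf has 0 children.
Per-node child counts:
  node 29: 2 child(ren)
  node 25: 1 child(ren)
  node 20: 1 child(ren)
  node 16: 1 child(ren)
  node 15: 1 child(ren)
  node 7: 2 child(ren)
  node 6: 1 child(ren)
  node 2: 0 child(ren)
  node 9: 0 child(ren)
  node 49: 1 child(ren)
  node 33: 0 child(ren)
Matching nodes: [2, 9, 33]
Count of leaf nodes: 3


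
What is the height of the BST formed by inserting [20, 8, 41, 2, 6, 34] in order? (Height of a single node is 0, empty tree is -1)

Insertion order: [20, 8, 41, 2, 6, 34]
Tree (level-order array): [20, 8, 41, 2, None, 34, None, None, 6]
Compute height bottom-up (empty subtree = -1):
  height(6) = 1 + max(-1, -1) = 0
  height(2) = 1 + max(-1, 0) = 1
  height(8) = 1 + max(1, -1) = 2
  height(34) = 1 + max(-1, -1) = 0
  height(41) = 1 + max(0, -1) = 1
  height(20) = 1 + max(2, 1) = 3
Height = 3


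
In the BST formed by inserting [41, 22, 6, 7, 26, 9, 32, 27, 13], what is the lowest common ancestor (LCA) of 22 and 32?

Tree insertion order: [41, 22, 6, 7, 26, 9, 32, 27, 13]
Tree (level-order array): [41, 22, None, 6, 26, None, 7, None, 32, None, 9, 27, None, None, 13]
In a BST, the LCA of p=22, q=32 is the first node v on the
root-to-leaf path with p <= v <= q (go left if both < v, right if both > v).
Walk from root:
  at 41: both 22 and 32 < 41, go left
  at 22: 22 <= 22 <= 32, this is the LCA
LCA = 22


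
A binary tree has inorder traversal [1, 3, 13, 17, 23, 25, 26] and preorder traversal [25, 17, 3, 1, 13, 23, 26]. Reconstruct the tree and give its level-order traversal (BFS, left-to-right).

Inorder:  [1, 3, 13, 17, 23, 25, 26]
Preorder: [25, 17, 3, 1, 13, 23, 26]
Algorithm: preorder visits root first, so consume preorder in order;
for each root, split the current inorder slice at that value into
left-subtree inorder and right-subtree inorder, then recurse.
Recursive splits:
  root=25; inorder splits into left=[1, 3, 13, 17, 23], right=[26]
  root=17; inorder splits into left=[1, 3, 13], right=[23]
  root=3; inorder splits into left=[1], right=[13]
  root=1; inorder splits into left=[], right=[]
  root=13; inorder splits into left=[], right=[]
  root=23; inorder splits into left=[], right=[]
  root=26; inorder splits into left=[], right=[]
Reconstructed level-order: [25, 17, 26, 3, 23, 1, 13]


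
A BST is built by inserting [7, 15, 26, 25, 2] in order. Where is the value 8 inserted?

Starting tree (level order): [7, 2, 15, None, None, None, 26, 25]
Insertion path: 7 -> 15
Result: insert 8 as left child of 15
Final tree (level order): [7, 2, 15, None, None, 8, 26, None, None, 25]


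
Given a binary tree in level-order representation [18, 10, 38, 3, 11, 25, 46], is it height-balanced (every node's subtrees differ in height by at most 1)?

Tree (level-order array): [18, 10, 38, 3, 11, 25, 46]
Definition: a tree is height-balanced if, at every node, |h(left) - h(right)| <= 1 (empty subtree has height -1).
Bottom-up per-node check:
  node 3: h_left=-1, h_right=-1, diff=0 [OK], height=0
  node 11: h_left=-1, h_right=-1, diff=0 [OK], height=0
  node 10: h_left=0, h_right=0, diff=0 [OK], height=1
  node 25: h_left=-1, h_right=-1, diff=0 [OK], height=0
  node 46: h_left=-1, h_right=-1, diff=0 [OK], height=0
  node 38: h_left=0, h_right=0, diff=0 [OK], height=1
  node 18: h_left=1, h_right=1, diff=0 [OK], height=2
All nodes satisfy the balance condition.
Result: Balanced


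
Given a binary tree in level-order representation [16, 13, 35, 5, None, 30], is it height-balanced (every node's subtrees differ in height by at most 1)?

Tree (level-order array): [16, 13, 35, 5, None, 30]
Definition: a tree is height-balanced if, at every node, |h(left) - h(right)| <= 1 (empty subtree has height -1).
Bottom-up per-node check:
  node 5: h_left=-1, h_right=-1, diff=0 [OK], height=0
  node 13: h_left=0, h_right=-1, diff=1 [OK], height=1
  node 30: h_left=-1, h_right=-1, diff=0 [OK], height=0
  node 35: h_left=0, h_right=-1, diff=1 [OK], height=1
  node 16: h_left=1, h_right=1, diff=0 [OK], height=2
All nodes satisfy the balance condition.
Result: Balanced
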